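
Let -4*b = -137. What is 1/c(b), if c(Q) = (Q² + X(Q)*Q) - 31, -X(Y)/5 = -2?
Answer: 16/23753 ≈ 0.00067360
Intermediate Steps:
b = 137/4 (b = -¼*(-137) = 137/4 ≈ 34.250)
X(Y) = 10 (X(Y) = -5*(-2) = 10)
c(Q) = -31 + Q² + 10*Q (c(Q) = (Q² + 10*Q) - 31 = -31 + Q² + 10*Q)
1/c(b) = 1/(-31 + (137/4)² + 10*(137/4)) = 1/(-31 + 18769/16 + 685/2) = 1/(23753/16) = 16/23753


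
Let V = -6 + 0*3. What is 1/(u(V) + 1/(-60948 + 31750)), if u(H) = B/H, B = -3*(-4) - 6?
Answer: -29198/29199 ≈ -0.99997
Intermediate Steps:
V = -6 (V = -6 + 0 = -6)
B = 6 (B = 12 - 6 = 6)
u(H) = 6/H
1/(u(V) + 1/(-60948 + 31750)) = 1/(6/(-6) + 1/(-60948 + 31750)) = 1/(6*(-⅙) + 1/(-29198)) = 1/(-1 - 1/29198) = 1/(-29199/29198) = -29198/29199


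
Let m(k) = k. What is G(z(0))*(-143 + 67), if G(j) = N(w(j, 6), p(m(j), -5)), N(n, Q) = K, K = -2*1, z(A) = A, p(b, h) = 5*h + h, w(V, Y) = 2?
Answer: 152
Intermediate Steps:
p(b, h) = 6*h
K = -2
N(n, Q) = -2
G(j) = -2
G(z(0))*(-143 + 67) = -2*(-143 + 67) = -2*(-76) = 152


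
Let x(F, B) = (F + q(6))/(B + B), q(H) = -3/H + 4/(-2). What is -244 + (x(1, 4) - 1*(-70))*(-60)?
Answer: -17731/4 ≈ -4432.8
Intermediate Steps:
q(H) = -2 - 3/H (q(H) = -3/H + 4*(-½) = -3/H - 2 = -2 - 3/H)
x(F, B) = (-5/2 + F)/(2*B) (x(F, B) = (F + (-2 - 3/6))/(B + B) = (F + (-2 - 3*⅙))/((2*B)) = (F + (-2 - ½))*(1/(2*B)) = (F - 5/2)*(1/(2*B)) = (-5/2 + F)*(1/(2*B)) = (-5/2 + F)/(2*B))
-244 + (x(1, 4) - 1*(-70))*(-60) = -244 + ((¼)*(-5 + 2*1)/4 - 1*(-70))*(-60) = -244 + ((¼)*(¼)*(-5 + 2) + 70)*(-60) = -244 + ((¼)*(¼)*(-3) + 70)*(-60) = -244 + (-3/16 + 70)*(-60) = -244 + (1117/16)*(-60) = -244 - 16755/4 = -17731/4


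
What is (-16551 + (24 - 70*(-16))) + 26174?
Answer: 10767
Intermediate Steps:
(-16551 + (24 - 70*(-16))) + 26174 = (-16551 + (24 + 1120)) + 26174 = (-16551 + 1144) + 26174 = -15407 + 26174 = 10767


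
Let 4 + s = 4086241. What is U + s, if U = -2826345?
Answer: 1259892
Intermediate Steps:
s = 4086237 (s = -4 + 4086241 = 4086237)
U + s = -2826345 + 4086237 = 1259892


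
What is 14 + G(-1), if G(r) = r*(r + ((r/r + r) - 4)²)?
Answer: -1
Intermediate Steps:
G(r) = r*(r + (-3 + r)²) (G(r) = r*(r + ((1 + r) - 4)²) = r*(r + (-3 + r)²))
14 + G(-1) = 14 - (-1 + (-3 - 1)²) = 14 - (-1 + (-4)²) = 14 - (-1 + 16) = 14 - 1*15 = 14 - 15 = -1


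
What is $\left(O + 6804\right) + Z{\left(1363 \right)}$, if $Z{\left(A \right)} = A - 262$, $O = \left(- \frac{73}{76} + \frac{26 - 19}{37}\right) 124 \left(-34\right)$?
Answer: $\frac{7843341}{703} \approx 11157.0$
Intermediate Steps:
$O = \frac{2286126}{703}$ ($O = \left(\left(-73\right) \frac{1}{76} + 7 \cdot \frac{1}{37}\right) 124 \left(-34\right) = \left(- \frac{73}{76} + \frac{7}{37}\right) 124 \left(-34\right) = \left(- \frac{2169}{2812}\right) 124 \left(-34\right) = \left(- \frac{67239}{703}\right) \left(-34\right) = \frac{2286126}{703} \approx 3252.0$)
$Z{\left(A \right)} = -262 + A$
$\left(O + 6804\right) + Z{\left(1363 \right)} = \left(\frac{2286126}{703} + 6804\right) + \left(-262 + 1363\right) = \frac{7069338}{703} + 1101 = \frac{7843341}{703}$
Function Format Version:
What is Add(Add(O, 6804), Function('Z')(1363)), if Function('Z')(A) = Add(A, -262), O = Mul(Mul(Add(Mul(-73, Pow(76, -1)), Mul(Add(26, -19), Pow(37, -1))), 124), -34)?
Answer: Rational(7843341, 703) ≈ 11157.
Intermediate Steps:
O = Rational(2286126, 703) (O = Mul(Mul(Add(Mul(-73, Rational(1, 76)), Mul(7, Rational(1, 37))), 124), -34) = Mul(Mul(Add(Rational(-73, 76), Rational(7, 37)), 124), -34) = Mul(Mul(Rational(-2169, 2812), 124), -34) = Mul(Rational(-67239, 703), -34) = Rational(2286126, 703) ≈ 3252.0)
Function('Z')(A) = Add(-262, A)
Add(Add(O, 6804), Function('Z')(1363)) = Add(Add(Rational(2286126, 703), 6804), Add(-262, 1363)) = Add(Rational(7069338, 703), 1101) = Rational(7843341, 703)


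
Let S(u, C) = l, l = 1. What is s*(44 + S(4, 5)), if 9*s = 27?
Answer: 135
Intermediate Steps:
s = 3 (s = (⅑)*27 = 3)
S(u, C) = 1
s*(44 + S(4, 5)) = 3*(44 + 1) = 3*45 = 135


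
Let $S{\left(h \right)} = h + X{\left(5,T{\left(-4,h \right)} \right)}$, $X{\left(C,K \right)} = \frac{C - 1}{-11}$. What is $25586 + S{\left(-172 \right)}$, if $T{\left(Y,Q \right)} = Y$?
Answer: $\frac{279550}{11} \approx 25414.0$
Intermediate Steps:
$X{\left(C,K \right)} = \frac{1}{11} - \frac{C}{11}$ ($X{\left(C,K \right)} = \left(-1 + C\right) \left(- \frac{1}{11}\right) = \frac{1}{11} - \frac{C}{11}$)
$S{\left(h \right)} = - \frac{4}{11} + h$ ($S{\left(h \right)} = h + \left(\frac{1}{11} - \frac{5}{11}\right) = h - \frac{4}{11} = - \frac{4}{11} + h$)
$25586 + S{\left(-172 \right)} = 25586 - \frac{1896}{11} = \frac{279550}{11}$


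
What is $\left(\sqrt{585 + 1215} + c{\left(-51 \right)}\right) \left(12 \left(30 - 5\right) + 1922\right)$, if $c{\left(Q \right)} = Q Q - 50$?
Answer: $5668322 + 66660 \sqrt{2} \approx 5.7626 \cdot 10^{6}$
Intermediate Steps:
$c{\left(Q \right)} = -50 + Q^{2}$ ($c{\left(Q \right)} = Q^{2} - 50 = -50 + Q^{2}$)
$\left(\sqrt{585 + 1215} + c{\left(-51 \right)}\right) \left(12 \left(30 - 5\right) + 1922\right) = \left(\sqrt{585 + 1215} - \left(50 - \left(-51\right)^{2}\right)\right) \left(12 \left(30 - 5\right) + 1922\right) = \left(\sqrt{1800} + \left(-50 + 2601\right)\right) \left(12 \cdot 25 + 1922\right) = \left(30 \sqrt{2} + 2551\right) \left(300 + 1922\right) = \left(2551 + 30 \sqrt{2}\right) 2222 = 5668322 + 66660 \sqrt{2}$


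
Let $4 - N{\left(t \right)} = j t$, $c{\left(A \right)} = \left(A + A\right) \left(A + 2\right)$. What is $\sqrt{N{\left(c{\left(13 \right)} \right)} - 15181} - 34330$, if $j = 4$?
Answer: $-34330 + i \sqrt{16737} \approx -34330.0 + 129.37 i$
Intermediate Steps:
$c{\left(A \right)} = 2 A \left(2 + A\right)$
$N{\left(t \right)} = 4 - 4 t$
$\sqrt{N{\left(c{\left(13 \right)} \right)} - 15181} - 34330 = \sqrt{\left(4 - 4 \cdot 2 \cdot 13 \left(2 + 13\right)\right) - 15181} - 34330 = \sqrt{\left(4 - 4 \cdot 2 \cdot 13 \cdot 15\right) - 15181} - 34330 = \sqrt{\left(4 - 1560\right) - 15181} - 34330 = \sqrt{-1556 - 15181} - 34330 = \sqrt{-16737} - 34330 = i \sqrt{16737} - 34330 = -34330 + i \sqrt{16737}$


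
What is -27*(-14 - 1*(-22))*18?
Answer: -3888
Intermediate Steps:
-27*(-14 - 1*(-22))*18 = -27*(-14 + 22)*18 = -27*8*18 = -216*18 = -3888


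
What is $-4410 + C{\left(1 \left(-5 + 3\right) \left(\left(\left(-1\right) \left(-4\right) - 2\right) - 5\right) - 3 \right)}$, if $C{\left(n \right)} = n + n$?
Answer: $-4404$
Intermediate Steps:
$C{\left(n \right)} = 2 n$
$-4410 + C{\left(1 \left(-5 + 3\right) \left(\left(\left(-1\right) \left(-4\right) - 2\right) - 5\right) - 3 \right)} = -4410 + 2 \left(1 \left(-5 + 3\right) \left(\left(\left(-1\right) \left(-4\right) - 2\right) - 5\right) - 3\right) = -4410 + 2 \left(1 \left(- 2 \left(\left(4 - 2\right) - 5\right)\right) - 3\right) = -4410 + 2 \left(1 \left(- 2 \left(2 - 5\right)\right) - 3\right) = -4410 + 2 \left(1 \left(\left(-2\right) \left(-3\right)\right) - 3\right) = -4410 + 2 \left(1 \cdot 6 - 3\right) = -4410 + 2 \left(6 - 3\right) = -4410 + 2 \cdot 3 = -4410 + 6 = -4404$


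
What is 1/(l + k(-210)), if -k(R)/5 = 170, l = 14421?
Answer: 1/13571 ≈ 7.3686e-5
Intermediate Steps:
k(R) = -850 (k(R) = -5*170 = -850)
1/(l + k(-210)) = 1/(14421 - 850) = 1/13571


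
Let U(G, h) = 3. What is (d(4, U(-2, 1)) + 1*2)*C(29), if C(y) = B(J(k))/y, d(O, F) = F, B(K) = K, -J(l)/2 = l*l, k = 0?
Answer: 0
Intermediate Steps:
J(l) = -2*l² (J(l) = -2*l*l = -2*l²)
C(y) = 0 (C(y) = (-2*0²)/y = (-2*0)/y = 0/y = 0)
(d(4, U(-2, 1)) + 1*2)*C(29) = (3 + 1*2)*0 = (3 + 2)*0 = 5*0 = 0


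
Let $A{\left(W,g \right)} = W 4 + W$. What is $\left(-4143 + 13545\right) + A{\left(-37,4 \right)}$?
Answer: $9217$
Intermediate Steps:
$A{\left(W,g \right)} = 5 W$ ($A{\left(W,g \right)} = 4 W + W = 5 W$)
$\left(-4143 + 13545\right) + A{\left(-37,4 \right)} = \left(-4143 + 13545\right) + 5 \left(-37\right) = 9402 - 185 = 9217$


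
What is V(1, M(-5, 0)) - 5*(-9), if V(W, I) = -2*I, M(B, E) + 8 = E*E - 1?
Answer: 63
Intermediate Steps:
M(B, E) = -9 + E**2 (M(B, E) = -8 + (E*E - 1) = -8 + (E**2 - 1) = -8 + (-1 + E**2) = -9 + E**2)
V(1, M(-5, 0)) - 5*(-9) = -2*(-9 + 0**2) - 5*(-9) = -2*(-9 + 0) + 45 = -2*(-9) + 45 = 18 + 45 = 63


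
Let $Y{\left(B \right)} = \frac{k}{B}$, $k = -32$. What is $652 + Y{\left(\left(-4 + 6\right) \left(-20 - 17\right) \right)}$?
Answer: $\frac{24140}{37} \approx 652.43$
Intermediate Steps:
$Y{\left(B \right)} = - \frac{32}{B}$
$652 + Y{\left(\left(-4 + 6\right) \left(-20 - 17\right) \right)} = 652 - \frac{32}{\left(-4 + 6\right) \left(-20 - 17\right)} = 652 - \frac{32}{2 \left(-37\right)} = 652 - \frac{32}{-74} = 652 - - \frac{16}{37} = 652 + \frac{16}{37} = \frac{24140}{37}$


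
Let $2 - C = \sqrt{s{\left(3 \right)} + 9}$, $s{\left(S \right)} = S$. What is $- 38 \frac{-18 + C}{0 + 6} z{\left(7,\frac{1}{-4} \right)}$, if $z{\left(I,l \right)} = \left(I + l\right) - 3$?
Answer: $380 + \frac{95 \sqrt{3}}{2} \approx 462.27$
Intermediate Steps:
$C = 2 - 2 \sqrt{3}$ ($C = 2 - \sqrt{3 + 9} = 2 - \sqrt{12} = 2 - 2 \sqrt{3} \approx -1.4641$)
$z{\left(I,l \right)} = -3 + I + l$
$- 38 \frac{-18 + C}{0 + 6} z{\left(7,\frac{1}{-4} \right)} = - 38 \frac{-18 + \left(2 - 2 \sqrt{3}\right)}{0 + 6} \left(-3 + 7 + \frac{1}{-4}\right) = - 38 \frac{-16 - 2 \sqrt{3}}{6} \left(-3 + 7 - \frac{1}{4}\right) = - 38 \left(-16 - 2 \sqrt{3}\right) \frac{1}{6} \cdot \frac{15}{4} = - 38 \left(- \frac{8}{3} - \frac{\sqrt{3}}{3}\right) \frac{15}{4} = \left(\frac{304}{3} + \frac{38 \sqrt{3}}{3}\right) \frac{15}{4} = 380 + \frac{95 \sqrt{3}}{2}$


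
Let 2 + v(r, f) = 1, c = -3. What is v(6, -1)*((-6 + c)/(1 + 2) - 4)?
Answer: 7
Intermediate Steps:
v(r, f) = -1 (v(r, f) = -2 + 1 = -1)
v(6, -1)*((-6 + c)/(1 + 2) - 4) = -((-6 - 3)/(1 + 2) - 4) = -(-9/3 - 4) = -(-9*⅓ - 4) = -(-3 - 4) = -1*(-7) = 7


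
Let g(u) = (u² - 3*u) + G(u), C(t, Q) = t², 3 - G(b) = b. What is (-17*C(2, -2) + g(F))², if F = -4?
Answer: 1089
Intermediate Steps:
G(b) = 3 - b
g(u) = 3 + u² - 4*u (g(u) = (u² - 3*u) + (3 - u) = 3 + u² - 4*u)
(-17*C(2, -2) + g(F))² = (-17*2² + (3 + (-4)² - 4*(-4)))² = (-17*4 + (3 + 16 + 16))² = (-68 + 35)² = (-33)² = 1089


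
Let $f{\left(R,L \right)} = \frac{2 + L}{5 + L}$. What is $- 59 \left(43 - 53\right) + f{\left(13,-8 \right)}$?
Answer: $592$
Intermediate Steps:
$f{\left(R,L \right)} = \frac{2 + L}{5 + L}$
$- 59 \left(43 - 53\right) + f{\left(13,-8 \right)} = - 59 \left(43 - 53\right) + \frac{2 - 8}{5 - 8} = - 59 \left(43 - 53\right) + \frac{1}{-3} \left(-6\right) = \left(-59\right) \left(-10\right) - -2 = 590 + 2 = 592$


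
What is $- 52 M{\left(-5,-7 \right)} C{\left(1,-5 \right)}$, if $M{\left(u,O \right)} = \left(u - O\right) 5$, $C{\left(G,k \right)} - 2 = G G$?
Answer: $-1560$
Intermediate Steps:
$C{\left(G,k \right)} = 2 + G^{2}$ ($C{\left(G,k \right)} = 2 + G G = 2 + G^{2}$)
$M{\left(u,O \right)} = - 5 O + 5 u$
$- 52 M{\left(-5,-7 \right)} C{\left(1,-5 \right)} = - 52 \left(\left(-5\right) \left(-7\right) + 5 \left(-5\right)\right) \left(2 + 1^{2}\right) = - 52 \left(35 - 25\right) \left(2 + 1\right) = \left(-52\right) 10 \cdot 3 = \left(-520\right) 3 = -1560$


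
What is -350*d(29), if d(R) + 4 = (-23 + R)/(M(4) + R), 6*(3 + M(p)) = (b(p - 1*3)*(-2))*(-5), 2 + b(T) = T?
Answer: 95900/73 ≈ 1313.7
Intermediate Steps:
b(T) = -2 + T
M(p) = -34/3 + 5*p/3 (M(p) = -3 + (((-2 + (p - 1*3))*(-2))*(-5))/6 = -3 + (((-2 + (p - 3))*(-2))*(-5))/6 = -3 + (((-2 + (-3 + p))*(-2))*(-5))/6 = -3 + (((-5 + p)*(-2))*(-5))/6 = -3 + ((10 - 2*p)*(-5))/6 = -3 + (-50 + 10*p)/6 = -3 + (-25/3 + 5*p/3) = -34/3 + 5*p/3)
d(R) = -4 + (-23 + R)/(-14/3 + R) (d(R) = -4 + (-23 + R)/((-34/3 + (5/3)*4) + R) = -4 + (-23 + R)/((-34/3 + 20/3) + R) = -4 + (-23 + R)/(-14/3 + R))
-350*d(29) = -350*(-13 - 9*29)/(-14 + 3*29) = -350*(-13 - 261)/(-14 + 87) = -350*(-274)/73 = -350*(-274/73) = 95900/73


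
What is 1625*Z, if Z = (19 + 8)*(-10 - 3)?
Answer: -570375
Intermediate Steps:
Z = -351 (Z = 27*(-13) = -351)
1625*Z = 1625*(-351) = -570375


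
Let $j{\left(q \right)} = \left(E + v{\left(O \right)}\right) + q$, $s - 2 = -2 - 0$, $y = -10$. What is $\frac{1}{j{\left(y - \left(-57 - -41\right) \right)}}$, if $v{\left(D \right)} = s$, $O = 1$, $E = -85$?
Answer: $- \frac{1}{79} \approx -0.012658$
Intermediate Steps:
$s = 0$ ($s = 2 - 2 = 0$)
$v{\left(D \right)} = 0$
$j{\left(q \right)} = -85 + q$ ($j{\left(q \right)} = \left(-85 + 0\right) + q = -85 + q$)
$\frac{1}{j{\left(y - \left(-57 - -41\right) \right)}} = \frac{1}{-85 - \left(-47 + 41\right)} = \frac{1}{-85 - -6} = \frac{1}{-85 + \left(-10 + 16\right)} = \frac{1}{-85 + 6} = \frac{1}{-79} = - \frac{1}{79}$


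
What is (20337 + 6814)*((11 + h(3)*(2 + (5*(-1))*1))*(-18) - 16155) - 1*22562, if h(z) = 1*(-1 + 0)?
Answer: -445489019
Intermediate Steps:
h(z) = -1 (h(z) = 1*(-1) = -1)
(20337 + 6814)*((11 + h(3)*(2 + (5*(-1))*1))*(-18) - 16155) - 1*22562 = (20337 + 6814)*((11 - (2 + (5*(-1))*1))*(-18) - 16155) - 1*22562 = 27151*((11 - (2 - 5*1))*(-18) - 16155) - 22562 = 27151*((11 - (2 - 5))*(-18) - 16155) - 22562 = 27151*((11 - 1*(-3))*(-18) - 16155) - 22562 = 27151*((11 + 3)*(-18) - 16155) - 22562 = 27151*(14*(-18) - 16155) - 22562 = 27151*(-252 - 16155) - 22562 = 27151*(-16407) - 22562 = -445466457 - 22562 = -445489019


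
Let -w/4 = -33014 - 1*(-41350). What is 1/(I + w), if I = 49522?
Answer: 1/16178 ≈ 6.1812e-5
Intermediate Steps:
w = -33344 (w = -4*(-33014 - 1*(-41350)) = -4*(-33014 + 41350) = -4*8336 = -33344)
1/(I + w) = 1/(49522 - 33344) = 1/16178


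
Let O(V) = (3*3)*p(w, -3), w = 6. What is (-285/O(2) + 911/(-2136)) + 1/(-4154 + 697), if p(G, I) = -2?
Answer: 113764277/7384152 ≈ 15.407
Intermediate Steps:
O(V) = -18 (O(V) = (3*3)*(-2) = 9*(-2) = -18)
(-285/O(2) + 911/(-2136)) + 1/(-4154 + 697) = (-285/(-18) + 911/(-2136)) + 1/(-4154 + 697) = (-285*(-1/18) + 911*(-1/2136)) + 1/(-3457) = (95/6 - 911/2136) - 1/3457 = 32909/2136 - 1/3457 = 113764277/7384152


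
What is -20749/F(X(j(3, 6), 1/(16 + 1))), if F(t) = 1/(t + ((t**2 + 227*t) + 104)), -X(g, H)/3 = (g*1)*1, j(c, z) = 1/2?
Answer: 19566307/4 ≈ 4.8916e+6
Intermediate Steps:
j(c, z) = 1/2
X(g, H) = -3*g (X(g, H) = -3*g*1 = -3*g)
F(t) = 1/(104 + t**2 + 228*t) (F(t) = 1/(t + (104 + t**2 + 227*t)) = 1/(104 + t**2 + 228*t))
-20749/F(X(j(3, 6), 1/(16 + 1))) = -20749/(1/(104 + (-3*1/2)**2 + 228*(-3*1/2))) = -20749/(1/(104 + (-3/2)**2 + 228*(-3/2))) = -20749/(1/(104 + 9/4 - 342)) = -20749/(1/(-943/4)) = -20749/(-4/943) = -20749*(-943/4) = 19566307/4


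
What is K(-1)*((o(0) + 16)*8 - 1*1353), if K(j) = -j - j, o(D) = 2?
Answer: -2418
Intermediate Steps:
K(j) = -2*j
K(-1)*((o(0) + 16)*8 - 1*1353) = (-2*(-1))*((2 + 16)*8 - 1*1353) = 2*(18*8 - 1353) = 2*(144 - 1353) = 2*(-1209) = -2418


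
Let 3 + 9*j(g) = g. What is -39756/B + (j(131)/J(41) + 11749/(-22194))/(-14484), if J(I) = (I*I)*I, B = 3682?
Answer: -440399568473143427/40787722556047656 ≈ -10.797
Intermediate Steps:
J(I) = I³ (J(I) = I²*I = I³)
j(g) = -⅓ + g/9
-39756/B + (j(131)/J(41) + 11749/(-22194))/(-14484) = -39756/3682 + ((-⅓ + (⅑)*131)/(41³) + 11749/(-22194))/(-14484) = -39756*1/3682 + ((-⅓ + 131/9)/68921 + 11749*(-1/22194))*(-1/14484) = -19878/1841 + ((128/9)*(1/68921) - 11749/22194)*(-1/14484) = -19878/1841 + (128/620289 - 11749/22194)*(-1/14484) = -19878/1841 - 809437181/1529632674*(-1/14484) = -19878/1841 + 809437181/22155199650216 = -440399568473143427/40787722556047656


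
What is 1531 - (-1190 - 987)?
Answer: 3708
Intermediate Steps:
1531 - (-1190 - 987) = 1531 - 1*(-2177) = 1531 + 2177 = 3708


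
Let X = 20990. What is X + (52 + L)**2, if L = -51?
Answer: 20991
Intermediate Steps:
X + (52 + L)**2 = 20990 + (52 - 51)**2 = 20990 + 1**2 = 20990 + 1 = 20991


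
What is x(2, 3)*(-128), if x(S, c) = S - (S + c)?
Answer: 384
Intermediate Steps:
x(S, c) = -c (x(S, c) = S + (-S - c) = -c)
x(2, 3)*(-128) = -1*3*(-128) = -3*(-128) = 384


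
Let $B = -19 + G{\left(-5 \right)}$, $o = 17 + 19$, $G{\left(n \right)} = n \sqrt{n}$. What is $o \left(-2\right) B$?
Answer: $1368 + 360 i \sqrt{5} \approx 1368.0 + 804.98 i$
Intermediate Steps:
$G{\left(n \right)} = n^{\frac{3}{2}}$
$o = 36$
$B = -19 - 5 i \sqrt{5}$ ($B = -19 + \left(-5\right)^{\frac{3}{2}} = -19 - 5 i \sqrt{5} \approx -19.0 - 11.18 i$)
$o \left(-2\right) B = 36 \left(-2\right) \left(-19 - 5 i \sqrt{5}\right) = - 72 \left(-19 - 5 i \sqrt{5}\right) = 1368 + 360 i \sqrt{5}$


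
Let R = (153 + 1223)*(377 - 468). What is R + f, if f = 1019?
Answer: -124197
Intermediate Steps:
R = -125216 (R = 1376*(-91) = -125216)
R + f = -125216 + 1019 = -124197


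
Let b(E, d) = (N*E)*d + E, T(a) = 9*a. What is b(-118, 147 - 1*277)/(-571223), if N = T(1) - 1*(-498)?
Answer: -7777262/571223 ≈ -13.615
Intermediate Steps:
N = 507 (N = 9*1 - 1*(-498) = 9 + 498 = 507)
b(E, d) = E + 507*E*d (b(E, d) = (507*E)*d + E = 507*E*d + E = E + 507*E*d)
b(-118, 147 - 1*277)/(-571223) = -118*(1 + 507*(147 - 1*277))/(-571223) = -118*(1 + 507*(147 - 277))*(-1/571223) = -118*(1 + 507*(-130))*(-1/571223) = -118*(1 - 65910)*(-1/571223) = -118*(-65909)*(-1/571223) = 7777262*(-1/571223) = -7777262/571223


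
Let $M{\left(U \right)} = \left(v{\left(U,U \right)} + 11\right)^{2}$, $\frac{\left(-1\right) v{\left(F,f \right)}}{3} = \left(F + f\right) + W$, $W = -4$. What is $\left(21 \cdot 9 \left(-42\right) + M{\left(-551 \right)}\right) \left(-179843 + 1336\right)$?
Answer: $-1976840605621$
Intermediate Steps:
$v{\left(F,f \right)} = 12 - 3 F - 3 f$ ($v{\left(F,f \right)} = - 3 \left(\left(F + f\right) - 4\right) = - 3 \left(-4 + F + f\right) = 12 - 3 F - 3 f$)
$M{\left(U \right)} = \left(23 - 6 U\right)^{2}$ ($M{\left(U \right)} = \left(\left(12 - 3 U - 3 U\right) + 11\right)^{2} = \left(\left(12 - 6 U\right) + 11\right)^{2} = \left(23 - 6 U\right)^{2}$)
$\left(21 \cdot 9 \left(-42\right) + M{\left(-551 \right)}\right) \left(-179843 + 1336\right) = \left(21 \cdot 9 \left(-42\right) + \left(-23 + 6 \left(-551\right)\right)^{2}\right) \left(-179843 + 1336\right) = \left(189 \left(-42\right) + \left(-23 - 3306\right)^{2}\right) \left(-178507\right) = \left(-7938 + \left(-3329\right)^{2}\right) \left(-178507\right) = \left(-7938 + 11082241\right) \left(-178507\right) = 11074303 \left(-178507\right) = -1976840605621$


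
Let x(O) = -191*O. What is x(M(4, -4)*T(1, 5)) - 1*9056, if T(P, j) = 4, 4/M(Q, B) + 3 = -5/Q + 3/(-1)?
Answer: -250400/29 ≈ -8634.5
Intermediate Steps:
M(Q, B) = 4/(-6 - 5/Q) (M(Q, B) = 4/(-3 + (-5/Q + 3/(-1))) = 4/(-3 + (-5/Q + 3*(-1))) = 4/(-3 + (-5/Q - 3)) = 4/(-3 + (-3 - 5/Q)) = 4/(-6 - 5/Q))
x(M(4, -4)*T(1, 5)) - 1*9056 = -191*(-4*4/(5 + 6*4))*4 - 1*9056 = -191*(-4*4/(5 + 24))*4 - 9056 = -191*(-4*4/29)*4 - 9056 = -191*(-4*4*1/29)*4 - 9056 = -(-3056)*4/29 - 9056 = -191*(-64/29) - 9056 = 12224/29 - 9056 = -250400/29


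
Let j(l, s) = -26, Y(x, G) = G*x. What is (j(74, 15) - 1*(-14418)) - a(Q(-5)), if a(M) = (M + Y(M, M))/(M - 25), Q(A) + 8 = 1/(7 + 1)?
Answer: 30284233/2104 ≈ 14394.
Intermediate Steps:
Q(A) = -63/8 (Q(A) = -8 + 1/(7 + 1) = -8 + 1/8 = -8 + ⅛ = -63/8)
a(M) = (M + M²)/(-25 + M) (a(M) = (M + M*M)/(M - 25) = (M + M²)/(-25 + M))
(j(74, 15) - 1*(-14418)) - a(Q(-5)) = (-26 - 1*(-14418)) - (-63)*(1 - 63/8)/(8*(-25 - 63/8)) = (-26 + 14418) - (-63)*(-55)/(8*(-263/8)*8) = 14392 - (-63)*(-8)*(-55)/(8*263*8) = 14392 - 1*(-3465/2104) = 14392 + 3465/2104 = 30284233/2104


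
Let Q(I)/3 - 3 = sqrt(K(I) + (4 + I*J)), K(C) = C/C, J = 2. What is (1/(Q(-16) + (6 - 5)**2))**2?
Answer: (10 + 9*I*sqrt(3))**(-2) ≈ -0.0012155 - 0.00265*I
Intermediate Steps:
K(C) = 1
Q(I) = 9 + 3*sqrt(5 + 2*I) (Q(I) = 9 + 3*sqrt(1 + (4 + I*2)) = 9 + 3*sqrt(1 + (4 + 2*I)) = 9 + 3*sqrt(5 + 2*I))
(1/(Q(-16) + (6 - 5)**2))**2 = (1/((9 + 3*sqrt(5 + 2*(-16))) + (6 - 5)**2))**2 = (1/((9 + 3*sqrt(5 - 32)) + 1**2))**2 = (1/((9 + 3*sqrt(-27)) + 1))**2 = (1/((9 + 3*(3*I*sqrt(3))) + 1))**2 = (1/((9 + 9*I*sqrt(3)) + 1))**2 = (1/(10 + 9*I*sqrt(3)))**2 = (10 + 9*I*sqrt(3))**(-2)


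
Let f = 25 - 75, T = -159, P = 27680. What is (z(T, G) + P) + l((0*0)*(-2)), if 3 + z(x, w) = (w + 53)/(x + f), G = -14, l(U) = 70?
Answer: 5799084/209 ≈ 27747.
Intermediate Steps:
f = -50
z(x, w) = -3 + (53 + w)/(-50 + x) (z(x, w) = -3 + (w + 53)/(x - 50) = -3 + (53 + w)/(-50 + x))
(z(T, G) + P) + l((0*0)*(-2)) = ((203 - 14 - 3*(-159))/(-50 - 159) + 27680) + 70 = ((203 - 14 + 477)/(-209) + 27680) + 70 = (-1/209*666 + 27680) + 70 = (-666/209 + 27680) + 70 = 5784454/209 + 70 = 5799084/209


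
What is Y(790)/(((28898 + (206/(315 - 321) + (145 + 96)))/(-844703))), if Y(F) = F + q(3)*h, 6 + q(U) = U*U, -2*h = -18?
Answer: -2070367053/87314 ≈ -23712.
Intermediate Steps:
h = 9 (h = -½*(-18) = 9)
q(U) = -6 + U² (q(U) = -6 + U*U = -6 + U²)
Y(F) = 27 + F (Y(F) = F + (-6 + 3²)*9 = F + (-6 + 9)*9 = F + 3*9 = F + 27 = 27 + F)
Y(790)/(((28898 + (206/(315 - 321) + (145 + 96)))/(-844703))) = (27 + 790)/(((28898 + (206/(315 - 321) + (145 + 96)))/(-844703))) = 817/(((28898 + (206/(-6) + 241))*(-1/844703))) = 817/(((28898 + (206*(-⅙) + 241))*(-1/844703))) = 817/(((28898 + (-103/3 + 241))*(-1/844703))) = 817/(((28898 + 620/3)*(-1/844703))) = 817/(((87314/3)*(-1/844703))) = 817/(-87314/2534109) = 817*(-2534109/87314) = -2070367053/87314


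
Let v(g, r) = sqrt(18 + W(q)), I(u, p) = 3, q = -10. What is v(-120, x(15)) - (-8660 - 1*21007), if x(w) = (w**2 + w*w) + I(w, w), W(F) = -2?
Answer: 29671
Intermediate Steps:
x(w) = 3 + 2*w**2 (x(w) = (w**2 + w*w) + 3 = (w**2 + w**2) + 3 = 2*w**2 + 3 = 3 + 2*w**2)
v(g, r) = 4 (v(g, r) = sqrt(18 - 2) = sqrt(16) = 4)
v(-120, x(15)) - (-8660 - 1*21007) = 4 - (-8660 - 1*21007) = 4 - (-8660 - 21007) = 4 - 1*(-29667) = 4 + 29667 = 29671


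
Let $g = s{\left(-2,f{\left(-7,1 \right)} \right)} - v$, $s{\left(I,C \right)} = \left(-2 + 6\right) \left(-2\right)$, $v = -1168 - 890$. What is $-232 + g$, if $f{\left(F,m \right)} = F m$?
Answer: $1818$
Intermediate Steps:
$v = -2058$
$s{\left(I,C \right)} = -8$ ($s{\left(I,C \right)} = 4 \left(-2\right) = -8$)
$g = 2050$ ($g = -8 - -2058 = -8 + 2058 = 2050$)
$-232 + g = -232 + 2050 = 1818$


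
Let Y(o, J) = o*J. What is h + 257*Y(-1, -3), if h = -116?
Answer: 655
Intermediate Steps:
Y(o, J) = J*o
h + 257*Y(-1, -3) = -116 + 257*(-3*(-1)) = -116 + 257*3 = -116 + 771 = 655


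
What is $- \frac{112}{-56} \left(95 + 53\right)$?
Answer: $296$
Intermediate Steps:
$- \frac{112}{-56} \left(95 + 53\right) = \left(-112\right) \left(- \frac{1}{56}\right) 148 = 2 \cdot 148 = 296$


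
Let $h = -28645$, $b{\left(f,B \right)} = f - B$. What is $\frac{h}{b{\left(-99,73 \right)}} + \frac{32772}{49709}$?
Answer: $\frac{1429551089}{8549948} \approx 167.2$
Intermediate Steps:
$\frac{h}{b{\left(-99,73 \right)}} + \frac{32772}{49709} = - \frac{28645}{-99 - 73} + \frac{32772}{49709} = - \frac{28645}{-99 - 73} + 32772 \cdot \frac{1}{49709} = - \frac{28645}{-172} + \frac{32772}{49709} = \left(-28645\right) \left(- \frac{1}{172}\right) + \frac{32772}{49709} = \frac{28645}{172} + \frac{32772}{49709} = \frac{1429551089}{8549948}$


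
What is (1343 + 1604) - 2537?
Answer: 410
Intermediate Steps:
(1343 + 1604) - 2537 = 2947 - 2537 = 410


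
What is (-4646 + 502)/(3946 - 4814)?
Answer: 148/31 ≈ 4.7742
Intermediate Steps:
(-4646 + 502)/(3946 - 4814) = -4144/(-868) = -4144*(-1/868) = 148/31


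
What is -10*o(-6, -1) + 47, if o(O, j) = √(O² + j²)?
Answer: 47 - 10*√37 ≈ -13.828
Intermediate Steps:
-10*o(-6, -1) + 47 = -10*√((-6)² + (-1)²) + 47 = -10*√(36 + 1) + 47 = -10*√37 + 47 = 47 - 10*√37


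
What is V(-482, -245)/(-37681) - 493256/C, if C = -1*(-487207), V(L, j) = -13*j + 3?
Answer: -411012148/374662183 ≈ -1.0970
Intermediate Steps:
V(L, j) = 3 - 13*j
C = 487207
V(-482, -245)/(-37681) - 493256/C = (3 - 13*(-245))/(-37681) - 493256/487207 = (3 + 3185)*(-1/37681) - 493256*1/487207 = 3188*(-1/37681) - 493256/487207 = -3188/37681 - 493256/487207 = -411012148/374662183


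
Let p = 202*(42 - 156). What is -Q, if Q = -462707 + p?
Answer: 485735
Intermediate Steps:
p = -23028 (p = 202*(-114) = -23028)
Q = -485735 (Q = -462707 - 23028 = -485735)
-Q = -1*(-485735) = 485735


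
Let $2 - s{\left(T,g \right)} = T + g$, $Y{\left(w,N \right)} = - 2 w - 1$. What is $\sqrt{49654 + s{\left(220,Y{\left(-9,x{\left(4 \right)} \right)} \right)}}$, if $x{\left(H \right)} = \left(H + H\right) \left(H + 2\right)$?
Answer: $51 \sqrt{19} \approx 222.3$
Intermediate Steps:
$x{\left(H \right)} = 2 H \left(2 + H\right)$
$Y{\left(w,N \right)} = -1 - 2 w$
$s{\left(T,g \right)} = 2 - T - g$ ($s{\left(T,g \right)} = 2 - \left(T + g\right) = 2 - T - g$)
$\sqrt{49654 + s{\left(220,Y{\left(-9,x{\left(4 \right)} \right)} \right)}} = \sqrt{49654 - \left(217 + 18\right)} = \sqrt{49654 - 235} = \sqrt{49419} = 51 \sqrt{19}$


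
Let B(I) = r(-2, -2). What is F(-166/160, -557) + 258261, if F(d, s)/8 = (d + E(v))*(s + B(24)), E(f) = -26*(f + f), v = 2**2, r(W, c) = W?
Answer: 11930767/10 ≈ 1.1931e+6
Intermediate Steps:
B(I) = -2
v = 4
E(f) = -52*f
F(d, s) = 8*(-208 + d)*(-2 + s) (F(d, s) = 8*((d - 52*4)*(s - 2)) = 8*((d - 208)*(-2 + s)) = 8*((-208 + d)*(-2 + s)) = 8*(-208 + d)*(-2 + s))
F(-166/160, -557) + 258261 = (3328 - 1664*(-557) - (-2656)/160 + 8*(-166/160)*(-557)) + 258261 = (3328 + 926848 - (-2656)/160 + 8*(-166*1/160)*(-557)) + 258261 = (3328 + 926848 - 16*(-83/80) + 8*(-83/80)*(-557)) + 258261 = (3328 + 926848 + 83/5 + 46231/10) + 258261 = 9348157/10 + 258261 = 11930767/10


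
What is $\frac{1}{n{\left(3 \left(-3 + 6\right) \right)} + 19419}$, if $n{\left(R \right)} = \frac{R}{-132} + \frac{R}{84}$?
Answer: $\frac{77}{1495266} \approx 5.1496 \cdot 10^{-5}$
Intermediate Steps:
$n{\left(R \right)} = \frac{R}{231}$ ($n{\left(R \right)} = R \left(- \frac{1}{132}\right) + R \frac{1}{84} = - \frac{R}{132} + \frac{R}{84} = \frac{R}{231}$)
$\frac{1}{n{\left(3 \left(-3 + 6\right) \right)} + 19419} = \frac{1}{\frac{3 \left(-3 + 6\right)}{231} + 19419} = \frac{1}{\frac{3 \cdot 3}{231} + 19419} = \frac{1}{\frac{1}{231} \cdot 9 + 19419} = \frac{1}{\frac{3}{77} + 19419} = \frac{1}{\frac{1495266}{77}} = \frac{77}{1495266}$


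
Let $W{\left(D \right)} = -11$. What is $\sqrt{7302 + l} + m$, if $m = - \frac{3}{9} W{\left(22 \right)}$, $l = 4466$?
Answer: $\frac{11}{3} + 2 \sqrt{2942} \approx 112.15$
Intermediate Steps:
$m = \frac{11}{3}$ ($m = - \frac{3}{9} \left(-11\right) = \left(-3\right) \frac{1}{9} \left(-11\right) = \left(- \frac{1}{3}\right) \left(-11\right) = \frac{11}{3} \approx 3.6667$)
$\sqrt{7302 + l} + m = \sqrt{7302 + 4466} + \frac{11}{3} = \sqrt{11768} + \frac{11}{3} = 2 \sqrt{2942} + \frac{11}{3} = \frac{11}{3} + 2 \sqrt{2942}$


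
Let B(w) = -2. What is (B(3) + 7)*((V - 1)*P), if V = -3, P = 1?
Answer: -20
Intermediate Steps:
(B(3) + 7)*((V - 1)*P) = (-2 + 7)*((-3 - 1)*1) = 5*(-4*1) = 5*(-4) = -20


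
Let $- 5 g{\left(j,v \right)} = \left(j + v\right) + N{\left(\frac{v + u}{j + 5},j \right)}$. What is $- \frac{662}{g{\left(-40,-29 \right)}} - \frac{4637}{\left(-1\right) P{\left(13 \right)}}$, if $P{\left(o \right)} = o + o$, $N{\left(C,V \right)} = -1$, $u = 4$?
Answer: $\frac{23853}{182} \approx 131.06$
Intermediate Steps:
$P{\left(o \right)} = 2 o$
$g{\left(j,v \right)} = \frac{1}{5} - \frac{j}{5} - \frac{v}{5}$ ($g{\left(j,v \right)} = - \frac{\left(j + v\right) - 1}{5} = - \frac{-1 + j + v}{5} = \frac{1}{5} - \frac{j}{5} - \frac{v}{5}$)
$- \frac{662}{g{\left(-40,-29 \right)}} - \frac{4637}{\left(-1\right) P{\left(13 \right)}} = - \frac{662}{\frac{1}{5} - -8 - - \frac{29}{5}} - \frac{4637}{\left(-1\right) 2 \cdot 13} = - \frac{662}{\frac{1}{5} + 8 + \frac{29}{5}} - \frac{4637}{\left(-1\right) 26} = - \frac{662}{14} - \frac{4637}{-26} = \left(-662\right) \frac{1}{14} - - \frac{4637}{26} = - \frac{331}{7} + \frac{4637}{26} = \frac{23853}{182}$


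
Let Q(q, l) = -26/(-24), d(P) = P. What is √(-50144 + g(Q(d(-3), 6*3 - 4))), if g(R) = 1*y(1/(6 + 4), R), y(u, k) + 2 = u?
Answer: I*√5014590/10 ≈ 223.93*I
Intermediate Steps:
y(u, k) = -2 + u
Q(q, l) = 13/12 (Q(q, l) = -26*(-1/24) = 13/12)
g(R) = -19/10 (g(R) = 1*(-2 + 1/(6 + 4)) = 1*(-2 + 1/10) = 1*(-2 + ⅒) = 1*(-19/10) = -19/10)
√(-50144 + g(Q(d(-3), 6*3 - 4))) = √(-50144 - 19/10) = √(-501459/10) = I*√5014590/10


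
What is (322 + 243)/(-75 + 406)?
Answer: 565/331 ≈ 1.7069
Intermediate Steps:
(322 + 243)/(-75 + 406) = 565/331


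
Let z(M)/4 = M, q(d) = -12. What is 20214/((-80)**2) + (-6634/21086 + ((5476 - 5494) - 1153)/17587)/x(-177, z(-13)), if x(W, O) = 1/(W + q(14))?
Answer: 44622469795887/593343171200 ≈ 75.205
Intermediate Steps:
z(M) = 4*M
x(W, O) = 1/(-12 + W) (x(W, O) = 1/(W - 12) = 1/(-12 + W))
20214/((-80)**2) + (-6634/21086 + ((5476 - 5494) - 1153)/17587)/x(-177, z(-13)) = 20214/((-80)**2) + (-6634/21086 + ((5476 - 5494) - 1153)/17587)/(1/(-12 - 177)) = 20214/6400 + (-6634*1/21086 + (-18 - 1153)*(1/17587))/(1/(-189)) = 20214*(1/6400) + (-3317/10543 - 1171*1/17587)/(-1/189) = 10107/3200 + (-3317/10543 - 1171/17587)*(-189) = 10107/3200 - 70681932/185419741*(-189) = 10107/3200 + 13358885148/185419741 = 44622469795887/593343171200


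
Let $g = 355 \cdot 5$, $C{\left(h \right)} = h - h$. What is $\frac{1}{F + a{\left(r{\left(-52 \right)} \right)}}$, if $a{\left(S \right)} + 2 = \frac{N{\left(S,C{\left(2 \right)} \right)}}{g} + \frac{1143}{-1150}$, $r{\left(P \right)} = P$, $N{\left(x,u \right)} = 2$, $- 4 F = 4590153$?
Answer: $- \frac{163300}{187393484947} \approx -8.7143 \cdot 10^{-7}$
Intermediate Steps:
$F = - \frac{4590153}{4}$ ($F = \left(- \frac{1}{4}\right) 4590153 = - \frac{4590153}{4} \approx -1.1475 \cdot 10^{6}$)
$C{\left(h \right)} = 0$
$g = 1775$
$a{\left(S \right)} = - \frac{244361}{81650}$ ($a{\left(S \right)} = -2 + \left(\frac{2}{1775} + \frac{1143}{-1150}\right) = -2 + \left(2 \cdot \frac{1}{1775} + 1143 \left(- \frac{1}{1150}\right)\right) = -2 + \left(\frac{2}{1775} - \frac{1143}{1150}\right) = -2 - \frac{81061}{81650} = - \frac{244361}{81650}$)
$\frac{1}{F + a{\left(r{\left(-52 \right)} \right)}} = \frac{1}{- \frac{4590153}{4} - \frac{244361}{81650}} = \frac{1}{- \frac{187393484947}{163300}} = - \frac{163300}{187393484947}$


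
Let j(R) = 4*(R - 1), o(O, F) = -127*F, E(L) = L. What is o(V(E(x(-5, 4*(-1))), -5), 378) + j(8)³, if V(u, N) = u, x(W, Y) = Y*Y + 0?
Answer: -26054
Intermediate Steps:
x(W, Y) = Y² (x(W, Y) = Y² + 0 = Y²)
j(R) = -4 + 4*R (j(R) = 4*(-1 + R) = -4 + 4*R)
o(V(E(x(-5, 4*(-1))), -5), 378) + j(8)³ = -127*378 + (-4 + 4*8)³ = -48006 + (-4 + 32)³ = -48006 + 28³ = -48006 + 21952 = -26054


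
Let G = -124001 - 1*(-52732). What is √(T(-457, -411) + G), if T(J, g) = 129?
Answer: 2*I*√17785 ≈ 266.72*I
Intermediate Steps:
G = -71269 (G = -124001 + 52732 = -71269)
√(T(-457, -411) + G) = √(129 - 71269) = √(-71140) = 2*I*√17785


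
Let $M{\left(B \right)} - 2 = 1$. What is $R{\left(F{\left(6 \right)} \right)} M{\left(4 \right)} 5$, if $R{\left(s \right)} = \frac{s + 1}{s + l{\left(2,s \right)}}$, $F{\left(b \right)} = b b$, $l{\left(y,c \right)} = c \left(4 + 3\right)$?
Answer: $\frac{185}{96} \approx 1.9271$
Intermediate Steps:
$M{\left(B \right)} = 3$ ($M{\left(B \right)} = 2 + 1 = 3$)
$l{\left(y,c \right)} = 7 c$ ($l{\left(y,c \right)} = c 7 = 7 c$)
$F{\left(b \right)} = b^{2}$
$R{\left(s \right)} = \frac{1 + s}{8 s}$ ($R{\left(s \right)} = \frac{s + 1}{s + 7 s} = \frac{1 + s}{8 s}$)
$R{\left(F{\left(6 \right)} \right)} M{\left(4 \right)} 5 = \frac{1 + 6^{2}}{8 \cdot 6^{2}} \cdot 3 \cdot 5 = \frac{1 + 36}{8 \cdot 36} \cdot 3 \cdot 5 = \frac{1}{8} \cdot \frac{1}{36} \cdot 37 \cdot 3 \cdot 5 = \frac{37}{288} \cdot 3 \cdot 5 = \frac{37}{96} \cdot 5 = \frac{185}{96}$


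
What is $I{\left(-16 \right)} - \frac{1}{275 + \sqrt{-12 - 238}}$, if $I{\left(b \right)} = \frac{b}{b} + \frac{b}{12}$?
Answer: $\frac{- 5 \sqrt{10} + 278 i}{15 \left(\sqrt{10} - 55 i\right)} \approx -0.33696 + 0.00020839 i$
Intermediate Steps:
$I{\left(b \right)} = 1 + \frac{b}{12}$ ($I{\left(b \right)} = 1 + b \frac{1}{12} = 1 + \frac{b}{12}$)
$I{\left(-16 \right)} - \frac{1}{275 + \sqrt{-12 - 238}} = \left(1 + \frac{1}{12} \left(-16\right)\right) - \frac{1}{275 + \sqrt{-12 - 238}} = \left(1 - \frac{4}{3}\right) - \frac{1}{275 + \sqrt{-250}} = - \frac{1}{3} - \frac{1}{275 + 5 i \sqrt{10}}$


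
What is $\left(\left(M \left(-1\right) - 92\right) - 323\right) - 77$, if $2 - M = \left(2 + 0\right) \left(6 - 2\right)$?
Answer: $-486$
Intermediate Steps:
$M = -6$ ($M = 2 - \left(2 + 0\right) \left(6 - 2\right) = 2 - 2 \cdot 4 = 2 - 8 = -6$)
$\left(\left(M \left(-1\right) - 92\right) - 323\right) - 77 = \left(\left(\left(-6\right) \left(-1\right) - 92\right) - 323\right) - 77 = \left(\left(6 - 92\right) - 323\right) - 77 = \left(-86 - 323\right) - 77 = -409 - 77 = -486$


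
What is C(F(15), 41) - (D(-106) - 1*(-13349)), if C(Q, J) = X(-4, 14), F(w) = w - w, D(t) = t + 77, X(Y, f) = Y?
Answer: -13324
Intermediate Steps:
D(t) = 77 + t
F(w) = 0
C(Q, J) = -4
C(F(15), 41) - (D(-106) - 1*(-13349)) = -4 - ((77 - 106) - 1*(-13349)) = -4 - (-29 + 13349) = -4 - 1*13320 = -4 - 13320 = -13324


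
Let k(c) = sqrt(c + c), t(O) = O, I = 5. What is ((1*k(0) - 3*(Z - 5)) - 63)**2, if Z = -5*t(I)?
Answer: 729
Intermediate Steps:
Z = -25 (Z = -5*5 = -25)
k(c) = sqrt(2)*sqrt(c) (k(c) = sqrt(2*c) = sqrt(2)*sqrt(c))
((1*k(0) - 3*(Z - 5)) - 63)**2 = ((1*(sqrt(2)*sqrt(0)) - 3*(-25 - 5)) - 63)**2 = ((1*(sqrt(2)*0) - 3*(-30)) - 63)**2 = ((1*0 + 90) - 63)**2 = ((0 + 90) - 63)**2 = (90 - 63)**2 = 27**2 = 729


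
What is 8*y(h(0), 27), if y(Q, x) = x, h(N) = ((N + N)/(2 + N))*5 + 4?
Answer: 216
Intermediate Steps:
h(N) = 4 + 10*N/(2 + N) (h(N) = ((2*N)/(2 + N))*5 + 4 = (2*N/(2 + N))*5 + 4 = 10*N/(2 + N) + 4 = 4 + 10*N/(2 + N))
8*y(h(0), 27) = 8*27 = 216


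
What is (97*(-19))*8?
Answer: -14744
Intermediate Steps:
(97*(-19))*8 = -1843*8 = -14744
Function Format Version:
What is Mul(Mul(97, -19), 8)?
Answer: -14744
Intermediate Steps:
Mul(Mul(97, -19), 8) = Mul(-1843, 8) = -14744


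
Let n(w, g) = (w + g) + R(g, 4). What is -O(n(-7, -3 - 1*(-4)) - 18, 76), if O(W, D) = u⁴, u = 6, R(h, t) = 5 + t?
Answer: -1296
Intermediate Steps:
n(w, g) = 9 + g + w (n(w, g) = (w + g) + (5 + 4) = (g + w) + 9 = 9 + g + w)
O(W, D) = 1296 (O(W, D) = 6⁴ = 1296)
-O(n(-7, -3 - 1*(-4)) - 18, 76) = -1*1296 = -1296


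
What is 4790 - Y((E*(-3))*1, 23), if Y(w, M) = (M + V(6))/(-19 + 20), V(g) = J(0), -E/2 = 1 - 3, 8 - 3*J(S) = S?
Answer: 14293/3 ≈ 4764.3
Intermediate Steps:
J(S) = 8/3 - S/3
E = 4 (E = -2*(1 - 3) = -2*(-2) = 4)
V(g) = 8/3 (V(g) = 8/3 - ⅓*0 = 8/3 + 0 = 8/3)
Y(w, M) = 8/3 + M (Y(w, M) = (M + 8/3)/(-19 + 20) = (8/3 + M)/1 = (8/3 + M)*1 = 8/3 + M)
4790 - Y((E*(-3))*1, 23) = 4790 - (8/3 + 23) = 4790 - 1*77/3 = 4790 - 77/3 = 14293/3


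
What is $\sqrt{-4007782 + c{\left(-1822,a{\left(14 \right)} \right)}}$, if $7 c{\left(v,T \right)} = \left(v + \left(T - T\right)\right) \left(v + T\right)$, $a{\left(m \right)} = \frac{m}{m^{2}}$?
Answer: $\frac{i \sqrt{173144441}}{7} \approx 1879.8 i$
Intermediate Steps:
$a{\left(m \right)} = \frac{1}{m}$ ($a{\left(m \right)} = \frac{m}{m^{2}} = \frac{1}{m}$)
$c{\left(v,T \right)} = \frac{v \left(T + v\right)}{7}$ ($c{\left(v,T \right)} = \frac{\left(v + \left(T - T\right)\right) \left(v + T\right)}{7} = \frac{\left(v + 0\right) \left(T + v\right)}{7} = \frac{v \left(T + v\right)}{7}$)
$\sqrt{-4007782 + c{\left(-1822,a{\left(14 \right)} \right)}} = \sqrt{-4007782 + \frac{1}{7} \left(-1822\right) \left(\frac{1}{14} - 1822\right)} = \sqrt{-4007782 + \frac{1}{7} \left(-1822\right) \left(- \frac{25507}{14}\right)} = \sqrt{-4007782 + \frac{23236877}{49}} = \sqrt{- \frac{173144441}{49}} = \frac{i \sqrt{173144441}}{7}$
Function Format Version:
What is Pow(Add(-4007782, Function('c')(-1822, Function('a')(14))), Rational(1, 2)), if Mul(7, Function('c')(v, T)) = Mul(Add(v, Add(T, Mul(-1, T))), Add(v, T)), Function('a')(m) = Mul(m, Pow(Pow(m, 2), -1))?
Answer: Mul(Rational(1, 7), I, Pow(173144441, Rational(1, 2))) ≈ Mul(1879.8, I)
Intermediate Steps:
Function('a')(m) = Pow(m, -1) (Function('a')(m) = Mul(m, Pow(m, -2)) = Pow(m, -1))
Function('c')(v, T) = Mul(Rational(1, 7), v, Add(T, v)) (Function('c')(v, T) = Mul(Rational(1, 7), Mul(Add(v, Add(T, Mul(-1, T))), Add(v, T))) = Mul(Rational(1, 7), Mul(Add(v, 0), Add(T, v))) = Mul(Rational(1, 7), Mul(v, Add(T, v))) = Mul(Rational(1, 7), v, Add(T, v)))
Pow(Add(-4007782, Function('c')(-1822, Function('a')(14))), Rational(1, 2)) = Pow(Add(-4007782, Mul(Rational(1, 7), -1822, Add(Pow(14, -1), -1822))), Rational(1, 2)) = Pow(Add(-4007782, Mul(Rational(1, 7), -1822, Add(Rational(1, 14), -1822))), Rational(1, 2)) = Pow(Add(-4007782, Mul(Rational(1, 7), -1822, Rational(-25507, 14))), Rational(1, 2)) = Pow(Add(-4007782, Rational(23236877, 49)), Rational(1, 2)) = Pow(Rational(-173144441, 49), Rational(1, 2)) = Mul(Rational(1, 7), I, Pow(173144441, Rational(1, 2)))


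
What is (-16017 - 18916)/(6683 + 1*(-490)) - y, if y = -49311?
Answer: 305348090/6193 ≈ 49305.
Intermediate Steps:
(-16017 - 18916)/(6683 + 1*(-490)) - y = (-16017 - 18916)/(6683 + 1*(-490)) - 1*(-49311) = -34933/(6683 - 490) + 49311 = -34933/6193 + 49311 = 305348090/6193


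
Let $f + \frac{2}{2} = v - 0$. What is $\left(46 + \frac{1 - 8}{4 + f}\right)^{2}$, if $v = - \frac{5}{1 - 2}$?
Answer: $\frac{130321}{64} \approx 2036.3$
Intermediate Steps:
$v = 5$ ($v = - \frac{5}{-1} = \left(-5\right) \left(-1\right) = 5$)
$f = 4$ ($f = -1 + \left(5 - 0\right) = -1 + \left(5 + 0\right) = -1 + 5 = 4$)
$\left(46 + \frac{1 - 8}{4 + f}\right)^{2} = \left(46 + \frac{1 - 8}{4 + 4}\right)^{2} = \left(46 - \frac{7}{8}\right)^{2} = \left(\frac{361}{8}\right)^{2} = \frac{130321}{64}$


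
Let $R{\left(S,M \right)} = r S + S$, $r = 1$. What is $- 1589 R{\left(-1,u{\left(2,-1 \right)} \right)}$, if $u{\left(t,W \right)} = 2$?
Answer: $3178$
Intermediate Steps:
$R{\left(S,M \right)} = 2 S$ ($R{\left(S,M \right)} = 1 S + S = S + S = 2 S$)
$- 1589 R{\left(-1,u{\left(2,-1 \right)} \right)} = - 1589 \cdot 2 \left(-1\right) = \left(-1589\right) \left(-2\right) = 3178$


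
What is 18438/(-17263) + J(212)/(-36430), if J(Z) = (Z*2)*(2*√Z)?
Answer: -18438/17263 - 848*√53/18215 ≈ -1.4070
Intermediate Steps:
J(Z) = 4*Z^(3/2) (J(Z) = (2*Z)*(2*√Z) = 4*Z^(3/2))
18438/(-17263) + J(212)/(-36430) = 18438/(-17263) + (4*212^(3/2))/(-36430) = 18438*(-1/17263) + (4*(424*√53))*(-1/36430) = -18438/17263 + (1696*√53)*(-1/36430) = -18438/17263 - 848*√53/18215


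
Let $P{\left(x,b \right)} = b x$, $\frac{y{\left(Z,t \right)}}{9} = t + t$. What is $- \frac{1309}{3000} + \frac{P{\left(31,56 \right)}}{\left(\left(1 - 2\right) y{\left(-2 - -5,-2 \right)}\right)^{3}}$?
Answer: $- \frac{145481}{364500} \approx -0.39912$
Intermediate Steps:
$y{\left(Z,t \right)} = 18 t$ ($y{\left(Z,t \right)} = 9 \left(t + t\right) = 9 \cdot 2 t = 18 t$)
$- \frac{1309}{3000} + \frac{P{\left(31,56 \right)}}{\left(\left(1 - 2\right) y{\left(-2 - -5,-2 \right)}\right)^{3}} = - \frac{1309}{3000} + \frac{56 \cdot 31}{\left(\left(1 - 2\right) 18 \left(-2\right)\right)^{3}} = \left(-1309\right) \frac{1}{3000} + \frac{1736}{\left(\left(-1\right) \left(-36\right)\right)^{3}} = - \frac{1309}{3000} + \frac{1736}{36^{3}} = - \frac{1309}{3000} + \frac{1736}{46656} = - \frac{1309}{3000} + 1736 \cdot \frac{1}{46656} = - \frac{1309}{3000} + \frac{217}{5832} = - \frac{145481}{364500}$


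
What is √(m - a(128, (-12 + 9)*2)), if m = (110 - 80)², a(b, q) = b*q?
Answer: 2*√417 ≈ 40.841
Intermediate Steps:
m = 900 (m = 30² = 900)
√(m - a(128, (-12 + 9)*2)) = √(900 - 128*(-12 + 9)*2) = √(900 - 128*(-3*2)) = √(900 - 128*(-6)) = √(900 - 1*(-768)) = √(900 + 768) = √1668 = 2*√417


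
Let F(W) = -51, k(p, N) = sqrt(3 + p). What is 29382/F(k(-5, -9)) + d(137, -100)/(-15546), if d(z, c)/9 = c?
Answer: -25373704/44047 ≈ -576.06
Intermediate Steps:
d(z, c) = 9*c
29382/F(k(-5, -9)) + d(137, -100)/(-15546) = 29382/(-51) + (9*(-100))/(-15546) = 29382*(-1/51) - 900*(-1/15546) = -9794/17 + 150/2591 = -25373704/44047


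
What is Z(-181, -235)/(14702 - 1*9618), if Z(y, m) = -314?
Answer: -157/2542 ≈ -0.061762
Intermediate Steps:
Z(-181, -235)/(14702 - 1*9618) = -314/(14702 - 1*9618) = -314/(14702 - 9618) = -314/5084 = -314*1/5084 = -157/2542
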